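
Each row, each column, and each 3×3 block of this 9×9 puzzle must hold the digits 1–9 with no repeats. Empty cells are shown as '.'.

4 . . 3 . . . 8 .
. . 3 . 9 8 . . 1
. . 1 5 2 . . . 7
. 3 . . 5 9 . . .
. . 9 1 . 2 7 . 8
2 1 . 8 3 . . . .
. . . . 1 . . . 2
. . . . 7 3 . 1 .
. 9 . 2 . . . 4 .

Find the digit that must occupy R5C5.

R1C5 = 6 (sole candidate).
R3C6 = 4 (sole candidate).
R5C5 = 4: row 5 has {1,2,7,8,9}; col 5 has {1,2,3,5,6,7,9}; box has {1,2,3,5,8,9} → only 4 remains.

4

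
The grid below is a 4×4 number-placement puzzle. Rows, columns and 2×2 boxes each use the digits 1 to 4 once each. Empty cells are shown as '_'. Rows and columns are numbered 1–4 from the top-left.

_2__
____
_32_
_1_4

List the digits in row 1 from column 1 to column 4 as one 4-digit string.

R2C2 = 4 (sole candidate).
R3C1 = 4 (sole candidate).
R3C4 = 1 (sole candidate).
R4C1 = 2 (sole candidate).
R4C3 = 3 (sole candidate).
R1C4 = 3: row 1 has {2}; col 4 has {1,4}; box has {} → only 3 remains.
R2C3 = 1 (sole candidate).
R2C4 = 2 (sole candidate).
R1C1 = 1: row 1 has {2,3}; col 1 has {2,4}; box has {2,4} → only 1 remains.
R1C3 = 4: row 1 has {1,2,3}; col 3 has {1,2,3}; box has {1,2,3} → only 4 remains.

1243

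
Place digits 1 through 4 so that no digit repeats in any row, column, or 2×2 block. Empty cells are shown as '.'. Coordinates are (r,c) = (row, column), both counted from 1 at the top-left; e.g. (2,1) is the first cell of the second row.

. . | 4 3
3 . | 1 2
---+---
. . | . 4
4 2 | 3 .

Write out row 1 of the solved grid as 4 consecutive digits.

2143

(1,2) = 1: row 1 has {3,4}; col 2 has {2}; box has {3} → only 1 remains.
(2,2) = 4: row 2 has {1,2,3}; col 2 has {1,2}; box has {1,3} → only 4 remains.
(3,1) = 1: row 3 has {4}; col 1 has {3,4}; box has {2,4} → only 1 remains.
(3,2) = 3: row 3 has {1,4}; col 2 has {1,2,4}; box has {1,2,4} → only 3 remains.
(3,3) = 2: row 3 has {1,3,4}; col 3 has {1,3,4}; box has {3,4} → only 2 remains.
(4,4) = 1: row 4 has {2,3,4}; col 4 has {2,3,4}; box has {2,3,4} → only 1 remains.
(1,1) = 2: row 1 has {1,3,4}; col 1 has {1,3,4}; box has {1,3,4} → only 2 remains.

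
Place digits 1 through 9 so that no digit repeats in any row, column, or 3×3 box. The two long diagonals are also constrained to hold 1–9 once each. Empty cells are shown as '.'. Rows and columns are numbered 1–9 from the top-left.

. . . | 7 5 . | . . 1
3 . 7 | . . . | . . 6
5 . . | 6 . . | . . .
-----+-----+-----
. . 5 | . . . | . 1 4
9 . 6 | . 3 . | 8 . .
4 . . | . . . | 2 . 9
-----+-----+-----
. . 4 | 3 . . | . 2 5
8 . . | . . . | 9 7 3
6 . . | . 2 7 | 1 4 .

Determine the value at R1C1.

R1C1 = 2: row 1 has {1,5,7}; col 1 has {3,4,5,6,8,9}; box has {3,5,7}; main diagonal has {3,7} → only 2 remains.

2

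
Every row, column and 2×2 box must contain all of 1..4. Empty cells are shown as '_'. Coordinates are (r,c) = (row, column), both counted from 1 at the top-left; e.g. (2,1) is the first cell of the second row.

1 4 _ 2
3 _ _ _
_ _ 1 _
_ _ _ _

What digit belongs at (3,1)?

2

(1,3) = 3 (sole candidate).
(2,2) = 2 (sole candidate).
(2,3) = 4 (sole candidate).
(2,4) = 1 (sole candidate).
(3,2) = 3 (sole candidate).
(3,4) = 4 (sole candidate).
(4,2) = 1 (sole candidate).
(4,3) = 2 (sole candidate).
(4,4) = 3 (sole candidate).
(3,1) = 2: row 3 has {1,3,4}; col 1 has {1,3}; box has {1,3} → only 2 remains.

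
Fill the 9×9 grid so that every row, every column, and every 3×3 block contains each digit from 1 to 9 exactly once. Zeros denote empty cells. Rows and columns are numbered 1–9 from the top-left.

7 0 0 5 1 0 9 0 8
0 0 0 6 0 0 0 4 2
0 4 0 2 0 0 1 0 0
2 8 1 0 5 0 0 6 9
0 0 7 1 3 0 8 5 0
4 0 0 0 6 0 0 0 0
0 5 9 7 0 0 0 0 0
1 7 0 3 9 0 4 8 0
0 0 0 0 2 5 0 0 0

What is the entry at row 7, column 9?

3

row 1, column 8 = 3: row 1 has {1,5,7,8,9}; col 8 has {4,5,6,8}; box has {1,2,4,8,9} → only 3 remains.
row 3, column 8 = 7: row 3 has {1,2,4}; col 8 has {3,4,5,6,8}; box has {1,2,3,4,8,9} → only 7 remains.
row 4, column 4 = 4: row 4 has {1,2,5,6,8,9}; col 4 has {1,2,3,5,6,7}; box has {1,3,5,6} → only 4 remains.
row 4, column 6 = 7: row 4 has {1,2,4,5,6,8,9}; col 6 has {5}; box has {1,3,4,5,6} → only 7 remains.
row 4, column 7 = 3: row 4 has {1,2,4,5,6,7,8,9}; col 7 has {1,4,8,9}; box has {5,6,8,9} → only 3 remains.
row 5, column 9 = 4: row 5 has {1,3,5,7,8}; col 9 has {2,8,9}; box has {3,5,6,8,9} → only 4 remains.
row 8, column 6 = 6: row 8 has {1,3,4,7,8,9}; col 6 has {5,7}; box has {2,3,5,7,9} → only 6 remains.
row 8, column 9 = 5: row 8 has {1,3,4,6,7,8,9}; col 9 has {2,4,8,9}; box has {4,8} → only 5 remains.
row 9, column 4 = 8: row 9 has {2,5}; col 4 has {1,2,3,4,5,6,7}; box has {2,3,5,6,7,9} → only 8 remains.
row 1, column 6 = 4: row 1 has {1,3,5,7,8,9}; col 6 has {5,6,7}; box has {1,2,5,6} → only 4 remains.
row 2, column 7 = 5: row 2 has {2,4,6}; col 7 has {1,3,4,8,9}; box has {1,2,3,4,7,8,9} → only 5 remains.
row 3, column 5 = 8: row 3 has {1,2,4,7}; col 5 has {1,2,3,5,6,9}; box has {1,2,4,5,6} → only 8 remains.
row 3, column 9 = 6: row 3 has {1,2,4,7,8}; col 9 has {2,4,5,8,9}; box has {1,2,3,4,5,7,8,9} → only 6 remains.
row 6, column 4 = 9: row 6 has {4,6}; col 4 has {1,2,3,4,5,6,7,8}; box has {1,3,4,5,6,7} → only 9 remains.
row 7, column 5 = 4: row 7 has {5,7,9}; col 5 has {1,2,3,5,6,8,9}; box has {2,3,5,6,7,8,9} → only 4 remains.
row 7, column 6 = 1: row 7 has {4,5,7,9}; col 6 has {4,5,6,7}; box has {2,3,4,5,6,7,8,9} → only 1 remains.
row 7, column 8 = 2: row 7 has {1,4,5,7,9}; col 8 has {3,4,5,6,7,8}; box has {4,5,8} → only 2 remains.
row 7, column 9 = 3: row 7 has {1,2,4,5,7,9}; col 9 has {2,4,5,6,8,9}; box has {2,4,5,8} → only 3 remains.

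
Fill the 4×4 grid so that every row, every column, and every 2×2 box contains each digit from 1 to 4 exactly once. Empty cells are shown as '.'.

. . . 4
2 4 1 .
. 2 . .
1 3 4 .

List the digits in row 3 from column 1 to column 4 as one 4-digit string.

r1c1 = 3 (sole candidate).
r1c2 = 1 (sole candidate).
r1c3 = 2 (sole candidate).
r2c4 = 3 (sole candidate).
r3c1 = 4: row 3 has {2}; col 1 has {1,2,3}; box has {1,2,3} → only 4 remains.
r3c3 = 3: row 3 has {2,4}; col 3 has {1,2,4}; box has {4} → only 3 remains.
r3c4 = 1: row 3 has {2,3,4}; col 4 has {3,4}; box has {3,4} → only 1 remains.

4231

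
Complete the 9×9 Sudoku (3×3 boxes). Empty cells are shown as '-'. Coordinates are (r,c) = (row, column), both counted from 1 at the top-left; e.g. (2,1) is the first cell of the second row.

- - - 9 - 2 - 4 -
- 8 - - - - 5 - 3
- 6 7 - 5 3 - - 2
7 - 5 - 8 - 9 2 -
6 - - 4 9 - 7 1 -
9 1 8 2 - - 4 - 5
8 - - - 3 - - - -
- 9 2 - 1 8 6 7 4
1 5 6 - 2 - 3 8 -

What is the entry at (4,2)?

4

(1,2) = 3: row 1 has {2,4,9}; col 2 has {1,5,6,8,9}; box has {6,7,8} → only 3 remains.
(1,3) = 1: row 1 has {2,3,4,9}; col 3 has {2,5,6,7,8}; box has {3,6,7,8} → only 1 remains.
(1,7) = 8: row 1 has {1,2,3,4,9}; col 7 has {3,4,5,6,7,9}; box has {2,3,4,5} → only 8 remains.
(3,1) = 4: row 3 has {2,3,5,6,7}; col 1 has {1,6,7,8,9}; box has {1,3,6,7,8} → only 4 remains.
(3,7) = 1: row 3 has {2,3,4,5,6,7}; col 7 has {3,4,5,6,7,8,9}; box has {2,3,4,5,8} → only 1 remains.
(3,8) = 9: row 3 has {1,2,3,4,5,6,7}; col 8 has {1,2,4,7,8}; box has {1,2,3,4,5,8} → only 9 remains.
(4,2) = 4: row 4 has {2,5,7,8,9}; col 2 has {1,3,5,6,8,9}; box has {1,5,6,7,8,9} → only 4 remains.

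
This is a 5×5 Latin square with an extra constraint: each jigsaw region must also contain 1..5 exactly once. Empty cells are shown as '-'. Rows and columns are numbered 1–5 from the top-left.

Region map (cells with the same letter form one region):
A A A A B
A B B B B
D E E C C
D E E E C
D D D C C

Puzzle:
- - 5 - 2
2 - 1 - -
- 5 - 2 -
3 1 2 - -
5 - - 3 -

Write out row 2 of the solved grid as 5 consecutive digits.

24153

R4C4 = 4: row 4 has {1,2,3}; col 4 has {2,3}; region has {1,2,5} → only 4 remains.
R4C5 = 5: row 4 has {1,2,3,4}; col 5 has {2}; region has {2,3} → only 5 remains.
R5C3 = 4: row 5 has {3,5}; col 3 has {1,2,5}; region has {3,5} → only 4 remains.
R5C5 = 1: row 5 has {3,4,5}; col 5 has {2,5}; region has {2,3,5} → only 1 remains.
R1C4 = 1: row 1 has {2,5}; col 4 has {2,3,4}; region has {2,5} → only 1 remains.
R2C4 = 5: row 2 has {1,2}; col 4 has {1,2,3,4}; region has {1,2} → only 5 remains.
R3C1 = 1: row 3 has {2,5}; col 1 has {2,3,5}; region has {3,4,5} → only 1 remains.
R3C3 = 3: row 3 has {1,2,5}; col 3 has {1,2,4,5}; region has {1,2,4,5} → only 3 remains.
R3C5 = 4: row 3 has {1,2,3,5}; col 5 has {1,2,5}; region has {1,2,3,5} → only 4 remains.
R5C2 = 2: row 5 has {1,3,4,5}; col 2 has {1,5}; region has {1,3,4,5} → only 2 remains.
R1C1 = 4: row 1 has {1,2,5}; col 1 has {1,2,3,5}; region has {1,2,5} → only 4 remains.
R1C2 = 3: row 1 has {1,2,4,5}; col 2 has {1,2,5}; region has {1,2,4,5} → only 3 remains.
R2C2 = 4: row 2 has {1,2,5}; col 2 has {1,2,3,5}; region has {1,2,5} → only 4 remains.
R2C5 = 3: row 2 has {1,2,4,5}; col 5 has {1,2,4,5}; region has {1,2,4,5} → only 3 remains.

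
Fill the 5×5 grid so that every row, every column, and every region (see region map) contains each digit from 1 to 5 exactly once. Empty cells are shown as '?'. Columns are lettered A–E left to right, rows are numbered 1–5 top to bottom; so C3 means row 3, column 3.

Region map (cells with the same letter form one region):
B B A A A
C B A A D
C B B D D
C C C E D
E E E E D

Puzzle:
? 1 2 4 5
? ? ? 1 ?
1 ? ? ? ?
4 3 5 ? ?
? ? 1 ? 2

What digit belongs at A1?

3

A1 = 3: row 1 has {1,2,4,5}; col 1 has {1,4}; region has {1} → only 3 remains.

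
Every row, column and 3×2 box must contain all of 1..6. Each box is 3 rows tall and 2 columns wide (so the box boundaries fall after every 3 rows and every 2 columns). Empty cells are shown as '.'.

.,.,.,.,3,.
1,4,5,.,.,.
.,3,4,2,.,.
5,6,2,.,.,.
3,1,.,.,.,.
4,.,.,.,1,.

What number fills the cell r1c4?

r3c1 = 6 (sole candidate).
r3c5 = 5 (sole candidate).
r3c6 = 1 (sole candidate).
r4c5 = 4 (sole candidate).
r4c6 = 3 (sole candidate).
r5c3 = 6 (sole candidate).
r5c5 = 2 (sole candidate).
r5c6 = 5 (sole candidate).
r6c2 = 2 (sole candidate).
r6c3 = 3 (sole candidate).
r6c4 = 5 (sole candidate).
r6c6 = 6 (sole candidate).
r1c1 = 2 (sole candidate).
r1c2 = 5 (sole candidate).
r1c3 = 1 (sole candidate).
r1c4 = 6: row 1 has {1,2,3,5}; col 4 has {2,5}; box has {1,2,4,5} → only 6 remains.

6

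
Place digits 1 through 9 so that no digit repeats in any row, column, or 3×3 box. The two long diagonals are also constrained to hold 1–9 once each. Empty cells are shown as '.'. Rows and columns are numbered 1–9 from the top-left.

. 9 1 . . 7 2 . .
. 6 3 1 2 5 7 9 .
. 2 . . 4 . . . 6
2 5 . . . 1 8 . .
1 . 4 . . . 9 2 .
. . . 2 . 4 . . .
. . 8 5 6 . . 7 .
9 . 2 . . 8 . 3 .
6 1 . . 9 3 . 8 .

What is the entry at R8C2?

7

R3C6 = 9 (sole candidate).
R5C6 = 6 (sole candidate).
R7C6 = 2 (sole candidate).
R7C7 = 1 (sole candidate).
R1C4 = 6 (hidden single in row 1).
R3C8 = 1 (hidden single in row 3).
R6C9 = 1 (hidden single in row 6).
R6C3 = 9 (hidden single in row 6).
R4C4 = 9 (hidden single in row 4).
R7C9 = 9 (hidden single in row 7).
R8C5 = 1 (hidden single in row 8).
R8C7 = 6 (hidden single in row 8).
R6C8 = 6 (hidden single in row 6).
R4C8 = 4 (sole candidate).
R1C8 = 5 (sole candidate).
R3C7 = 3 (sole candidate).
R6C7 = 5 (sole candidate).
R9C7 = 4 (sole candidate).
R1C1 = 8 (sole candidate).
R1C5 = 3 (sole candidate).
R1C9 = 4 (sole candidate).
R2C1 = 4 (sole candidate).
R2C9 = 8 (sole candidate).
R3C4 = 8 (sole candidate).
R4C5 = 7 (sole candidate).
R4C9 = 3 (sole candidate).
R5C4 = 3 (sole candidate).
R5C5 = 5 (sole candidate).
R5C9 = 7 (sole candidate).
R6C5 = 8 (sole candidate).
R7C1 = 3 (sole candidate).
R7C2 = 4 (sole candidate).
R8C2 = 7: row 8 has {1,2,3,6,8,9}; col 2 has {1,2,4,5,6,9}; box has {1,2,3,4,6,8,9}; anti-diagonal has {1,2,3,4,5,6,8,9} → only 7 remains.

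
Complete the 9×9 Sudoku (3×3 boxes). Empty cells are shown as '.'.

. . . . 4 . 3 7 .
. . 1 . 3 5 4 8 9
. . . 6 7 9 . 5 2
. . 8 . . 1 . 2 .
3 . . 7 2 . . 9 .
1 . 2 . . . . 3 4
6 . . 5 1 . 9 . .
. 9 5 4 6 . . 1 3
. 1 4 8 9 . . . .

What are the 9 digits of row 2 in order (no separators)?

761235489

row 2, column 4 = 2: row 2 has {1,3,4,5,8,9}; col 4 has {4,5,6,7,8}; box has {3,4,5,6,7,9} → only 2 remains.
row 3, column 3 = 3: row 3 has {2,5,6,7,9}; col 3 has {1,2,4,5,8}; box has {1} → only 3 remains.
row 3, column 7 = 1: row 3 has {2,3,5,6,7,9}; col 7 has {3,4,9}; box has {2,3,4,5,7,8,9} → only 1 remains.
row 4, column 5 = 5: row 4 has {1,2,8}; col 5 has {1,2,3,4,6,7,9}; box has {1,2,7} → only 5 remains.
row 5, column 3 = 6: row 5 has {2,3,7,9}; col 3 has {1,2,3,4,5,8}; box has {1,2,3,8} → only 6 remains.
row 6, column 4 = 9: row 6 has {1,2,3,4}; col 4 has {2,4,5,6,7,8}; box has {1,2,5,7} → only 9 remains.
row 6, column 5 = 8: row 6 has {1,2,3,4,9}; col 5 has {1,2,3,4,5,6,7,9}; box has {1,2,5,7,9} → only 8 remains.
row 6, column 6 = 6: row 6 has {1,2,3,4,8,9}; col 6 has {1,5,9}; box has {1,2,5,7,8,9} → only 6 remains.
row 7, column 3 = 7: row 7 has {1,5,6,9}; col 3 has {1,2,3,4,5,6,8}; box has {1,4,5,6,9} → only 7 remains.
row 7, column 8 = 4: row 7 has {1,5,6,7,9}; col 8 has {1,2,3,5,7,8,9}; box has {1,3,9} → only 4 remains.
row 7, column 9 = 8: row 7 has {1,4,5,6,7,9}; col 9 has {2,3,4,9}; box has {1,3,4,9} → only 8 remains.
row 9, column 1 = 2: row 9 has {1,4,8,9}; col 1 has {1,3,6}; box has {1,4,5,6,7,9} → only 2 remains.
row 9, column 8 = 6: row 9 has {1,2,4,8,9}; col 8 has {1,2,3,4,5,7,8,9}; box has {1,3,4,8,9} → only 6 remains.
row 1, column 3 = 9: row 1 has {3,4,7}; col 3 has {1,2,3,4,5,6,7,8}; box has {1,3} → only 9 remains.
row 1, column 4 = 1: row 1 has {3,4,7,9}; col 4 has {2,4,5,6,7,8,9}; box has {2,3,4,5,6,7,9} → only 1 remains.
row 1, column 6 = 8: row 1 has {1,3,4,7,9}; col 6 has {1,5,6,9}; box has {1,2,3,4,5,6,7,9} → only 8 remains.
row 1, column 9 = 6: row 1 has {1,3,4,7,8,9}; col 9 has {2,3,4,8,9}; box has {1,2,3,4,5,7,8,9} → only 6 remains.
row 2, column 1 = 7: row 2 has {1,2,3,4,5,8,9}; col 1 has {1,2,3,6}; box has {1,3,9} → only 7 remains.
row 2, column 2 = 6: row 2 has {1,2,3,4,5,7,8,9}; col 2 has {1,9}; box has {1,3,7,9} → only 6 remains.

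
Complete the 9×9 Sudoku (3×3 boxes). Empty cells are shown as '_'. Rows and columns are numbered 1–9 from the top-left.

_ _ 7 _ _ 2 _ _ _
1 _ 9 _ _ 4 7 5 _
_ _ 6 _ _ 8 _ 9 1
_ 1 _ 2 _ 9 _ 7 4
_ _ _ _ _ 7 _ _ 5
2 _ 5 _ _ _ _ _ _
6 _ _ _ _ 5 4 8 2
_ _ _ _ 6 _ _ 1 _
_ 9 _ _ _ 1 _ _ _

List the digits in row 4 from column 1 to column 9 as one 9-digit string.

row 2, column 5 = 3: row 2 has {1,4,5,7,9}; col 5 has {6}; box has {2,4,8} → only 3 remains.
row 8, column 6 = 3: row 8 has {1,6}; col 6 has {1,2,4,5,7,8,9}; box has {1,5,6} → only 3 remains.
row 2, column 4 = 6: row 2 has {1,3,4,5,7,9}; col 4 has {2}; box has {2,3,4,8} → only 6 remains.
row 2, column 9 = 8: row 2 has {1,3,4,5,6,7,9}; col 9 has {1,2,4,5}; box has {1,5,7,9} → only 8 remains.
row 6, column 6 = 6: row 6 has {2,5}; col 6 has {1,2,3,4,5,7,8,9}; box has {2,7,9} → only 6 remains.
row 6, column 8 = 3: row 6 has {2,5,6}; col 8 has {1,5,7,8,9}; box has {4,5,7} → only 3 remains.
row 6, column 9 = 9: row 6 has {2,3,5,6}; col 9 has {1,2,4,5,8}; box has {3,4,5,7} → only 9 remains.
row 8, column 9 = 7: row 8 has {1,3,6}; col 9 has {1,2,4,5,8,9}; box has {1,2,4,8} → only 7 remains.
row 9, column 8 = 6: row 9 has {1,9}; col 8 has {1,3,5,7,8,9}; box has {1,2,4,7,8} → only 6 remains.
row 9, column 9 = 3: row 9 has {1,6,9}; col 9 has {1,2,4,5,7,8,9}; box has {1,2,4,6,7,8} → only 3 remains.
row 1, column 8 = 4: row 1 has {2,7}; col 8 has {1,3,5,6,7,8,9}; box has {1,5,7,8,9} → only 4 remains.
row 1, column 9 = 6: row 1 has {2,4,7}; col 9 has {1,2,3,4,5,7,8,9}; box has {1,4,5,7,8,9} → only 6 remains.
row 2, column 2 = 2: row 2 has {1,3,4,5,6,7,8,9}; col 2 has {1,9}; box has {1,6,7,9} → only 2 remains.
row 5, column 8 = 2: row 5 has {5,7}; col 8 has {1,3,4,5,6,7,8,9}; box has {3,4,5,7,9} → only 2 remains.
row 9, column 7 = 5: row 9 has {1,3,6,9}; col 7 has {4,7}; box has {1,2,3,4,6,7,8} → only 5 remains.
row 1, column 7 = 3: row 1 has {2,4,6,7}; col 7 has {4,5,7}; box has {1,4,5,6,7,8,9} → only 3 remains.
row 3, column 7 = 2: row 3 has {1,6,8,9}; col 7 has {3,4,5,7}; box has {1,3,4,5,6,7,8,9} → only 2 remains.
row 8, column 7 = 9: row 8 has {1,3,6,7}; col 7 has {2,3,4,5,7}; box has {1,2,3,4,5,6,7,8} → only 9 remains.
row 4, column 5 = 5: in row 4, 5 can only go here (every other open cell in that row sees a 5).
row 4, column 7 = 6: in row 4, 6 can only go here (every other open cell in that row sees a 6).
row 3, column 5 = 7: row 3 has {1,2,6,8,9}; col 5 has {3,5,6}; box has {2,3,4,6,8} → only 7 remains.
row 7, column 5 = 9: row 7 has {2,4,5,6,8}; col 5 has {3,5,6,7}; box has {1,3,5,6} → only 9 remains.
row 1, column 5 = 1: row 1 has {2,3,4,6,7}; col 5 has {3,5,6,7,9}; box has {2,3,4,6,7,8} → only 1 remains.
row 3, column 4 = 5: row 3 has {1,2,6,7,8,9}; col 4 has {2,6}; box has {1,2,3,4,6,7,8} → only 5 remains.
row 7, column 4 = 7: row 7 has {2,4,5,6,8,9}; col 4 has {2,5,6}; box has {1,3,5,6,9} → only 7 remains.
row 1, column 4 = 9: row 1 has {1,2,3,4,6,7}; col 4 has {2,5,6,7}; box has {1,2,3,4,5,6,7,8} → only 9 remains.
row 7, column 2 = 3: row 7 has {2,4,5,6,7,8,9}; col 2 has {1,2,9}; box has {6,9} → only 3 remains.
row 7, column 3 = 1: row 7 has {2,3,4,5,6,7,8,9}; col 3 has {5,6,7,9}; box has {3,6,9} → only 1 remains.
row 3, column 2 = 4: row 3 has {1,2,5,6,7,8,9}; col 2 has {1,2,3,9}; box has {1,2,6,7,9} → only 4 remains.
row 3, column 1 = 3: row 3 has {1,2,4,5,6,7,8,9}; col 1 has {1,2,6}; box has {1,2,4,6,7,9} → only 3 remains.
row 4, column 1 = 8: row 4 has {1,2,4,5,6,7,9}; col 1 has {1,2,3,6}; box has {1,2,5} → only 8 remains.
row 4, column 3 = 3: row 4 has {1,2,4,5,6,7,8,9}; col 3 has {1,5,6,7,9}; box has {1,2,5,8} → only 3 remains.

813259674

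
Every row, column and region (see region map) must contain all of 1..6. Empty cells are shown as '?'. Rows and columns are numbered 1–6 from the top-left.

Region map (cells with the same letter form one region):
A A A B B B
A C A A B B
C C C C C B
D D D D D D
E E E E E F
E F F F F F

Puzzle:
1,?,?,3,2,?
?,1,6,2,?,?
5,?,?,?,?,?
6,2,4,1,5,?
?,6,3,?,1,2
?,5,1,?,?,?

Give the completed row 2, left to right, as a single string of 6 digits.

316245

r1c2 = 4: row 1 has {1,2,3}; col 2 has {1,2,5,6}; region has {1,2,6} → only 4 remains.
r1c3 = 5: row 1 has {1,2,3,4}; col 3 has {1,3,4,6}; region has {1,2,4,6} → only 5 remains.
r1c6 = 6: row 1 has {1,2,3,4,5}; col 6 has {2}; region has {2,3} → only 6 remains.
r2c1 = 3: row 2 has {1,2,6}; col 1 has {1,5,6}; region has {1,2,4,5,6} → only 3 remains.
r2c5 = 4: row 2 has {1,2,3,6}; col 5 has {1,2,5}; region has {2,3,6} → only 4 remains.
r2c6 = 5: row 2 has {1,2,3,4,6}; col 6 has {2,6}; region has {2,3,4,6} → only 5 remains.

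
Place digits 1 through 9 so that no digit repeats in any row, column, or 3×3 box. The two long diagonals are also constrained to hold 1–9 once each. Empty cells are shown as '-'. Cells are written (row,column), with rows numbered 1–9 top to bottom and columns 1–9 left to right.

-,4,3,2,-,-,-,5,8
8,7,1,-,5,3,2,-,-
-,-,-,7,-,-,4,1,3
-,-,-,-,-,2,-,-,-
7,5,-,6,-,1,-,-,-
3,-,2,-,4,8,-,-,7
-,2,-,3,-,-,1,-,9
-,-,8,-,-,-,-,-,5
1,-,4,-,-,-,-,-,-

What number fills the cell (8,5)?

(2,9) = 6 (sole candidate).
(5,3) = 9 (sole candidate).
(5,5) = 3 (sole candidate).
(5,7) = 8 (sole candidate).
(9,9) = 2 (sole candidate).
(2,8) = 9 (sole candidate).
(4,3) = 6 (sole candidate).
(5,9) = 4 (sole candidate).
(6,2) = 1 (sole candidate).
(6,4) = 5 (sole candidate).
(6,8) = 6 (sole candidate).
(7,3) = 7 (sole candidate).
(8,2) = 6 (sole candidate).
(8,8) = 4 (sole candidate).
(1,7) = 7 (sole candidate).
(2,4) = 4 (sole candidate).
(3,2) = 9 (sole candidate).
(3,3) = 5 (sole candidate).
(3,6) = 6 (sole candidate).
(4,1) = 4 (sole candidate).
(4,2) = 8 (sole candidate).
(4,4) = 9 (sole candidate).
(4,5) = 7 (sole candidate).
(4,8) = 3 (sole candidate).
(4,9) = 1 (sole candidate).
(5,8) = 2 (sole candidate).
(6,7) = 9 (sole candidate).
(7,1) = 5 (sole candidate).
(7,6) = 4 (sole candidate).
(7,8) = 8 (sole candidate).
(8,1) = 9 (sole candidate).
(8,4) = 1 (sole candidate).
(8,5) = 2: row 8 has {1,4,5,6,8,9}; col 5 has {3,4,5,7}; box has {1,3,4} → only 2 remains.

2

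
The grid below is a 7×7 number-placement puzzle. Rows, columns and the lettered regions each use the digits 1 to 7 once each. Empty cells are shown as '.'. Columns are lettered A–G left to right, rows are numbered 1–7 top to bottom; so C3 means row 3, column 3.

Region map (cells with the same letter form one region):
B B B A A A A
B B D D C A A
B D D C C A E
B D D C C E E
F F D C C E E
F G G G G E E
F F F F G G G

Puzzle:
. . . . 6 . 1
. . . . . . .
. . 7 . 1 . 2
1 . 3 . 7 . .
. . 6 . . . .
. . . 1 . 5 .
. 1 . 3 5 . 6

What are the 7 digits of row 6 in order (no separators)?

6341257

G4 = 4: row 4 has {1,3,7}; col 7 has {1,2,6}; region has {2,5} → only 4 remains.
F4 = 6: row 4 has {1,3,4,7}; col 6 has {5}; region has {2,4,5} → only 6 remains.
C2 = 1: in row 2, 1 can only go here (every other open cell in that row sees a 1).
F5 = 1: in row 5, 1 can only go here (every other open cell in that row sees a 1).
A6 = 6: in row 6, 6 can only go here (every other open cell in that row sees a 6).
B2 = 6: in row 2, 6 can only go here (every other open cell in that row sees a 6).
D3 = 6: in row 3, 6 can only go here (every other open cell in that row sees a 6).
C1 = 5: in column 3, 5 can only go here (every other open cell in that column sees a 5).
B3 = 5: in row 3, 5 can only go here (every other open cell in that row sees a 5).
B4 = 2: row 4 has {1,3,4,6,7}; col 2 has {1,5,6}; region has {1,3,5,6,7} → only 2 remains.
D4 = 5: row 4 has {1,2,3,4,6,7}; col 4 has {1,3,6}; region has {1,6,7} → only 5 remains.
D2 = 4: row 2 has {1,6}; col 4 has {1,3,5,6}; region has {1,2,3,5,6,7} → only 4 remains.
D5 = 2: row 5 has {1,6}; col 4 has {1,3,4,5,6}; region has {1,5,6,7} → only 2 remains.
D1 = 7: row 1 has {1,5,6}; col 4 has {1,2,3,4,5,6}; region has {1,6} → only 7 remains.
E2 = 3: row 2 has {1,4,6}; col 5 has {1,5,6,7}; region has {1,2,5,6,7} → only 3 remains.
F2 = 2: row 2 has {1,3,4,6}; col 6 has {1,5,6}; region has {1,6,7} → only 2 remains.
G2 = 5: row 2 has {1,2,3,4,6}; col 7 has {1,2,4,6}; region has {1,2,6,7} → only 5 remains.
E5 = 4: row 5 has {1,2,6}; col 5 has {1,3,5,6,7}; region has {1,2,3,5,6,7} → only 4 remains.
E6 = 2: row 6 has {1,5,6}; col 5 has {1,3,4,5,6,7}; region has {1,5,6} → only 2 remains.
A2 = 7: row 2 has {1,2,3,4,5,6}; col 1 has {1,6}; region has {1,5,6} → only 7 remains.
A5 = 5: row 5 has {1,2,4,6}; col 1 has {1,6,7}; region has {1,3,6} → only 5 remains.
B5 = 7: row 5 has {1,2,4,5,6}; col 2 has {1,2,5,6}; region has {1,3,5,6} → only 7 remains.
G5 = 3: row 5 has {1,2,4,5,6,7}; col 7 has {1,2,4,5,6}; region has {1,2,4,5,6} → only 3 remains.
C6 = 4: row 6 has {1,2,5,6}; col 3 has {1,3,5,6,7}; region has {1,2,5,6} → only 4 remains.
G6 = 7: row 6 has {1,2,4,5,6}; col 7 has {1,2,3,4,5,6}; region has {1,2,3,4,5,6} → only 7 remains.
C7 = 2: row 7 has {1,3,5,6}; col 3 has {1,3,4,5,6,7}; region has {1,3,5,6,7} → only 2 remains.
F7 = 7: row 7 has {1,2,3,5,6}; col 6 has {1,2,5,6}; region has {1,2,4,5,6} → only 7 remains.
B6 = 3: row 6 has {1,2,4,5,6,7}; col 2 has {1,2,5,6,7}; region has {1,2,4,5,6,7} → only 3 remains.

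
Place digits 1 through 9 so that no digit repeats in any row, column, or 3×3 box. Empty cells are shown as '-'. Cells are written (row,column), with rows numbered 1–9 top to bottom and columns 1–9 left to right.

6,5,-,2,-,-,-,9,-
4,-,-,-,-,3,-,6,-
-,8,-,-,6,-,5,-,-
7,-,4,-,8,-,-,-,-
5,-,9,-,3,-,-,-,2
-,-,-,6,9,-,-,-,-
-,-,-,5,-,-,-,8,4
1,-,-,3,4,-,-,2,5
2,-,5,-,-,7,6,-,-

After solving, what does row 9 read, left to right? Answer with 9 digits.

(4,4) = 1 (sole candidate).
(5,6) = 4 (sole candidate).
(9,5) = 1: row 9 has {2,5,6,7}; col 5 has {3,4,6,8,9}; box has {3,4,5,7} → only 1 remains.
(9,8) = 3: row 9 has {1,2,5,6,7}; col 8 has {2,6,8,9}; box has {2,4,5,6,8} → only 3 remains.
(9,9) = 9: row 9 has {1,2,3,5,6,7}; col 9 has {2,4,5}; box has {2,3,4,5,6,8} → only 9 remains.
(1,5) = 7 (sole candidate).
(2,5) = 5 (sole candidate).
(4,8) = 5 (sole candidate).
(5,4) = 7 (sole candidate).
(5,8) = 1 (sole candidate).
(7,5) = 2 (sole candidate).
(8,7) = 7 (sole candidate).
(9,2) = 4: row 9 has {1,2,3,5,6,7,9}; col 2 has {5,8}; box has {1,2,5} → only 4 remains.
(9,4) = 8: row 9 has {1,2,3,4,5,6,7,9}; col 4 has {1,2,3,5,6,7}; box has {1,2,3,4,5,7} → only 8 remains.

245817639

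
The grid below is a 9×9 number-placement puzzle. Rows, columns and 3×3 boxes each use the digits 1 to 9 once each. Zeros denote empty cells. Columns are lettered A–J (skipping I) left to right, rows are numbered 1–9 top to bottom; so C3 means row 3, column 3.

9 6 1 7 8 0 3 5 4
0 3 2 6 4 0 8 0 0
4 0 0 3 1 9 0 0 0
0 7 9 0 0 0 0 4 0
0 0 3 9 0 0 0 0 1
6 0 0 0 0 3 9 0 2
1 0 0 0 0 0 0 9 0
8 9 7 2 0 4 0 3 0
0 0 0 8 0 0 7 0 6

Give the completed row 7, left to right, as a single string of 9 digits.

F1 = 2: row 1 has {1,3,4,5,6,7,8,9}; col 6 has {3,4,9}; box has {1,3,4,6,7,8,9} → only 2 remains.
F2 = 5: row 2 has {2,3,4,6,8}; col 6 has {2,3,4,9}; box has {1,2,3,4,6,7,8,9} → only 5 remains.
J3 = 7: row 3 has {1,3,4,9}; col 9 has {1,2,4,6}; box has {3,4,5,8} → only 7 remains.
D7 = 5: row 7 has {1,9}; col 4 has {2,3,6,7,8,9}; box has {2,4,8} → only 5 remains.
J7 = 8: row 7 has {1,5,9}; col 9 has {1,2,4,6,7}; box has {3,6,7,9} → only 8 remains.
E8 = 6: row 8 has {2,3,4,7,8,9}; col 5 has {1,4,8}; box has {2,4,5,8} → only 6 remains.
J8 = 5: row 8 has {2,3,4,6,7,8,9}; col 9 has {1,2,4,6,7,8}; box has {3,6,7,8,9} → only 5 remains.
F9 = 1: row 9 has {6,7,8}; col 6 has {2,3,4,5,9}; box has {2,4,5,6,8} → only 1 remains.
H9 = 2: row 9 has {1,6,7,8}; col 8 has {3,4,5,9}; box has {3,5,6,7,8,9} → only 2 remains.
A2 = 7: row 2 has {2,3,4,5,6,8}; col 1 has {1,4,6,8,9}; box has {1,2,3,4,6,9} → only 7 remains.
H2 = 1: row 2 has {2,3,4,5,6,7,8}; col 8 has {2,3,4,5,9}; box has {3,4,5,7,8} → only 1 remains.
J2 = 9: row 2 has {1,2,3,4,5,6,7,8}; col 9 has {1,2,4,5,6,7,8}; box has {1,3,4,5,7,8} → only 9 remains.
H3 = 6: row 3 has {1,3,4,7,9}; col 8 has {1,2,3,4,5,9}; box has {1,3,4,5,7,8,9} → only 6 remains.
D4 = 1: row 4 has {4,7,9}; col 4 has {2,3,5,6,7,8,9}; box has {3,9} → only 1 remains.
J4 = 3: row 4 has {1,4,7,9}; col 9 has {1,2,4,5,6,7,8,9}; box has {1,2,4,9} → only 3 remains.
D6 = 4: row 6 has {2,3,6,9}; col 4 has {1,2,3,5,6,7,8,9}; box has {1,3,9} → only 4 remains.
F7 = 7: row 7 has {1,5,8,9}; col 6 has {1,2,3,4,5,9}; box has {1,2,4,5,6,8} → only 7 remains.
G7 = 4: row 7 has {1,5,7,8,9}; col 7 has {3,7,8,9}; box has {2,3,5,6,7,8,9} → only 4 remains.
G8 = 1: row 8 has {2,3,4,5,6,7,8,9}; col 7 has {3,4,7,8,9}; box has {2,3,4,5,6,7,8,9} → only 1 remains.
G3 = 2: row 3 has {1,3,4,6,7,9}; col 7 has {1,3,4,7,8,9}; box has {1,3,4,5,6,7,8,9} → only 2 remains.
B7 = 2: row 7 has {1,4,5,7,8,9}; col 2 has {3,6,7,9}; box has {1,7,8,9} → only 2 remains.
C7 = 6: row 7 has {1,2,4,5,7,8,9}; col 3 has {1,2,3,7,9}; box has {1,2,7,8,9} → only 6 remains.
E7 = 3: row 7 has {1,2,4,5,6,7,8,9}; col 5 has {1,4,6,8}; box has {1,2,4,5,6,7,8} → only 3 remains.

126537498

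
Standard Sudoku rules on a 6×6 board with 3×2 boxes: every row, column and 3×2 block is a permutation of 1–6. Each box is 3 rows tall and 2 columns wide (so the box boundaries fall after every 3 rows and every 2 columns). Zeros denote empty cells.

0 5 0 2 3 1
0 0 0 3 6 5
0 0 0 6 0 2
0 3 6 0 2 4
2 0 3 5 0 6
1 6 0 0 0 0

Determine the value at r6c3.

2

r1c3 = 4 (sole candidate).
r2c1 = 4 (sole candidate).
r2c3 = 1 (sole candidate).
r3c1 = 3 (sole candidate).
r3c2 = 1 (sole candidate).
r3c3 = 5 (sole candidate).
r3c5 = 4 (sole candidate).
r4c1 = 5 (sole candidate).
r4c4 = 1 (sole candidate).
r5c2 = 4 (sole candidate).
r5c5 = 1 (sole candidate).
r6c3 = 2: row 6 has {1,6}; col 3 has {1,3,4,5,6}; box has {1,3,5,6} → only 2 remains.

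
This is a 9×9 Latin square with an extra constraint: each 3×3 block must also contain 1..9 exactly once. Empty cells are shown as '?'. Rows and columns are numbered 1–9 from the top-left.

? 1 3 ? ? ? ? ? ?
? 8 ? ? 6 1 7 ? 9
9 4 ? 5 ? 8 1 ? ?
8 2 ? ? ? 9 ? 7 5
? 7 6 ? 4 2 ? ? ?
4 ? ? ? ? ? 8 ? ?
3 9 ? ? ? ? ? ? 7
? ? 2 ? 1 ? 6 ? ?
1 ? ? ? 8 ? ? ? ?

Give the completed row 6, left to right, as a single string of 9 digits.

439175862

R2C3 = 5: row 2 has {1,6,7,8,9}; col 3 has {2,3,6}; box has {1,3,4,8,9} → only 5 remains.
R3C3 = 7: row 3 has {1,4,5,8,9}; col 3 has {2,3,5,6}; box has {1,3,4,5,8,9} → only 7 remains.
R4C3 = 1: row 4 has {2,5,7,8,9}; col 3 has {2,3,5,6,7}; box has {2,4,6,7,8} → only 1 remains.
R4C5 = 3: row 4 has {1,2,5,7,8,9}; col 5 has {1,4,6,8}; box has {2,4,9} → only 3 remains.
R4C7 = 4: row 4 has {1,2,3,5,7,8,9}; col 7 has {1,6,7,8}; box has {5,7,8} → only 4 remains.
R5C1 = 5: row 5 has {2,4,6,7}; col 1 has {1,3,4,8,9}; box has {1,2,4,6,7,8} → only 5 remains.
R6C2 = 3: row 6 has {4,8}; col 2 has {1,2,4,7,8,9}; box has {1,2,4,5,6,7,8} → only 3 remains.
R6C3 = 9: row 6 has {3,4,8}; col 3 has {1,2,3,5,6,7}; box has {1,2,3,4,5,6,7,8} → only 9 remains.
R8C1 = 7: row 8 has {1,2,6}; col 1 has {1,3,4,5,8,9}; box has {1,2,3,9} → only 7 remains.
R8C2 = 5: row 8 has {1,2,6,7}; col 2 has {1,2,3,4,7,8,9}; box has {1,2,3,7,9} → only 5 remains.
R9C2 = 6: row 9 has {1,8}; col 2 has {1,2,3,4,5,7,8,9}; box has {1,2,3,5,7,9} → only 6 remains.
R9C3 = 4: row 9 has {1,6,8}; col 3 has {1,2,3,5,6,7,9}; box has {1,2,3,5,6,7,9} → only 4 remains.
R2C1 = 2: row 2 has {1,5,6,7,8,9}; col 1 has {1,3,4,5,7,8,9}; box has {1,3,4,5,7,8,9} → only 2 remains.
R3C5 = 2: row 3 has {1,4,5,7,8,9}; col 5 has {1,3,4,6,8}; box has {1,5,6,8} → only 2 remains.
R4C4 = 6: row 4 has {1,2,3,4,5,7,8,9}; col 4 has {5}; box has {2,3,4,9} → only 6 remains.
R7C3 = 8: row 7 has {3,7,9}; col 3 has {1,2,3,4,5,6,7,9}; box has {1,2,3,4,5,6,7,9} → only 8 remains.
R7C5 = 5: row 7 has {3,7,8,9}; col 5 has {1,2,3,4,6,8}; box has {1,8} → only 5 remains.
R7C7 = 2: row 7 has {3,5,7,8,9}; col 7 has {1,4,6,7,8}; box has {6,7} → only 2 remains.
R9C9 = 3: row 9 has {1,4,6,8}; col 9 has {5,7,9}; box has {2,6,7} → only 3 remains.
R1C1 = 6: row 1 has {1,3}; col 1 has {1,2,3,4,5,7,8,9}; box has {1,2,3,4,5,7,8,9} → only 6 remains.
R1C7 = 5: row 1 has {1,3,6}; col 7 has {1,2,4,6,7,8}; box has {1,7,9} → only 5 remains.
R3C9 = 6: row 3 has {1,2,4,5,7,8,9}; col 9 has {3,5,7,9}; box has {1,5,7,9} → only 6 remains.
R5C9 = 1: row 5 has {2,4,5,6,7}; col 9 has {3,5,6,7,9}; box has {4,5,7,8} → only 1 remains.
R6C5 = 7: row 6 has {3,4,8,9}; col 5 has {1,2,3,4,5,6,8}; box has {2,3,4,6,9} → only 7 remains.
R6C6 = 5: row 6 has {3,4,7,8,9}; col 6 has {1,2,8,9}; box has {2,3,4,6,7,9} → only 5 remains.
R6C9 = 2: row 6 has {3,4,5,7,8,9}; col 9 has {1,3,5,6,7,9}; box has {1,4,5,7,8} → only 2 remains.
R7C4 = 4: row 7 has {2,3,5,7,8,9}; col 4 has {5,6}; box has {1,5,8} → only 4 remains.
R7C6 = 6: row 7 has {2,3,4,5,7,8,9}; col 6 has {1,2,5,8,9}; box has {1,4,5,8} → only 6 remains.
R7C8 = 1: row 7 has {2,3,4,5,6,7,8,9}; col 8 has {7}; box has {2,3,6,7} → only 1 remains.
R8C6 = 3: row 8 has {1,2,5,6,7}; col 6 has {1,2,5,6,8,9}; box has {1,4,5,6,8} → only 3 remains.
R9C6 = 7: row 9 has {1,3,4,6,8}; col 6 has {1,2,3,5,6,8,9}; box has {1,3,4,5,6,8} → only 7 remains.
R9C7 = 9: row 9 has {1,3,4,6,7,8}; col 7 has {1,2,4,5,6,7,8}; box has {1,2,3,6,7} → only 9 remains.
R9C8 = 5: row 9 has {1,3,4,6,7,8,9}; col 8 has {1,7}; box has {1,2,3,6,7,9} → only 5 remains.
R1C5 = 9: row 1 has {1,3,5,6}; col 5 has {1,2,3,4,5,6,7,8}; box has {1,2,5,6,8} → only 9 remains.
R1C6 = 4: row 1 has {1,3,5,6,9}; col 6 has {1,2,3,5,6,7,8,9}; box has {1,2,5,6,8,9} → only 4 remains.
R1C9 = 8: row 1 has {1,3,4,5,6,9}; col 9 has {1,2,3,5,6,7,9}; box has {1,5,6,7,9} → only 8 remains.
R2C4 = 3: row 2 has {1,2,5,6,7,8,9}; col 4 has {4,5,6}; box has {1,2,4,5,6,8,9} → only 3 remains.
R2C8 = 4: row 2 has {1,2,3,5,6,7,8,9}; col 8 has {1,5,7}; box has {1,5,6,7,8,9} → only 4 remains.
R3C8 = 3: row 3 has {1,2,4,5,6,7,8,9}; col 8 has {1,4,5,7}; box has {1,4,5,6,7,8,9} → only 3 remains.
R5C4 = 8: row 5 has {1,2,4,5,6,7}; col 4 has {3,4,5,6}; box has {2,3,4,5,6,7,9} → only 8 remains.
R5C7 = 3: row 5 has {1,2,4,5,6,7,8}; col 7 has {1,2,4,5,6,7,8,9}; box has {1,2,4,5,7,8} → only 3 remains.
R5C8 = 9: row 5 has {1,2,3,4,5,6,7,8}; col 8 has {1,3,4,5,7}; box has {1,2,3,4,5,7,8} → only 9 remains.
R6C4 = 1: row 6 has {2,3,4,5,7,8,9}; col 4 has {3,4,5,6,8}; box has {2,3,4,5,6,7,8,9} → only 1 remains.
R6C8 = 6: row 6 has {1,2,3,4,5,7,8,9}; col 8 has {1,3,4,5,7,9}; box has {1,2,3,4,5,7,8,9} → only 6 remains.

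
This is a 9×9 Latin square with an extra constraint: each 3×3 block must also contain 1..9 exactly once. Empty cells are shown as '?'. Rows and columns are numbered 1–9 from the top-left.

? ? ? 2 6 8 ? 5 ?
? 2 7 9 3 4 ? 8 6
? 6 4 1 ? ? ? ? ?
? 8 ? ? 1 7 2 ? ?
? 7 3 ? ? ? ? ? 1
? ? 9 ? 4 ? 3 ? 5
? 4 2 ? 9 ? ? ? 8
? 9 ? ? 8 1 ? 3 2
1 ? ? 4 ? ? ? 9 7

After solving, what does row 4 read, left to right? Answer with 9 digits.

R1C3 = 1: row 1 has {2,5,6,8}; col 3 has {2,3,4,7,9}; box has {2,4,6,7} → only 1 remains.
R2C1 = 5: row 2 has {2,3,4,6,7,8,9}; col 1 has {1}; box has {1,2,4,6,7} → only 5 remains.
R2C7 = 1: row 2 has {2,3,4,5,6,7,8,9}; col 7 has {2,3}; box has {5,6,8} → only 1 remains.
R3C6 = 5: row 3 has {1,4,6}; col 6 has {1,4,7,8}; box has {1,2,3,4,6,8,9} → only 5 remains.
R6C2 = 1: row 6 has {3,4,5,9}; col 2 has {2,4,6,7,8,9}; box has {3,7,8,9} → only 1 remains.
R1C2 = 3: row 1 has {1,2,5,6,8}; col 2 has {1,2,4,6,7,8,9}; box has {1,2,4,5,6,7} → only 3 remains.
R3C5 = 7: row 3 has {1,4,5,6}; col 5 has {1,3,4,6,8,9}; box has {1,2,3,4,5,6,8,9} → only 7 remains.
R3C7 = 9: row 3 has {1,4,5,6,7}; col 7 has {1,2,3}; box has {1,5,6,8} → only 9 remains.
R3C8 = 2: row 3 has {1,4,5,6,7,9}; col 8 has {3,5,8,9}; box has {1,5,6,8,9} → only 2 remains.
R3C9 = 3: row 3 has {1,2,4,5,6,7,9}; col 9 has {1,2,5,6,7,8}; box has {1,2,5,6,8,9} → only 3 remains.
R9C2 = 5: row 9 has {1,4,7,9}; col 2 has {1,2,3,4,6,7,8,9}; box has {1,2,4,9} → only 5 remains.
R9C5 = 2: row 9 has {1,4,5,7,9}; col 5 has {1,3,4,6,7,8,9}; box has {1,4,8,9} → only 2 remains.
R9C7 = 6: row 9 has {1,2,4,5,7,9}; col 7 has {1,2,3,9}; box has {2,3,7,8,9} → only 6 remains.
R1C1 = 9: row 1 has {1,2,3,5,6,8}; col 1 has {1,5}; box has {1,2,3,4,5,6,7} → only 9 remains.
R1C9 = 4: row 1 has {1,2,3,5,6,8,9}; col 9 has {1,2,3,5,6,7,8}; box has {1,2,3,5,6,8,9} → only 4 remains.
R3C1 = 8: row 3 has {1,2,3,4,5,6,7,9}; col 1 has {1,5,9}; box has {1,2,3,4,5,6,7,9} → only 8 remains.
R4C9 = 9: row 4 has {1,2,7,8}; col 9 has {1,2,3,4,5,6,7,8}; box has {1,2,3,5} → only 9 remains.
R5C5 = 5: row 5 has {1,3,7}; col 5 has {1,2,3,4,6,7,8,9}; box has {1,4,7} → only 5 remains.
R7C7 = 5: row 7 has {2,4,8,9}; col 7 has {1,2,3,6,9}; box has {2,3,6,7,8,9} → only 5 remains.
R7C8 = 1: row 7 has {2,4,5,8,9}; col 8 has {2,3,5,8,9}; box has {2,3,5,6,7,8,9} → only 1 remains.
R8C3 = 6: row 8 has {1,2,3,8,9}; col 3 has {1,2,3,4,7,9}; box has {1,2,4,5,9} → only 6 remains.
R8C7 = 4: row 8 has {1,2,3,6,8,9}; col 7 has {1,2,3,5,6,9}; box has {1,2,3,5,6,7,8,9} → only 4 remains.
R9C3 = 8: row 9 has {1,2,4,5,6,7,9}; col 3 has {1,2,3,4,6,7,9}; box has {1,2,4,5,6,9} → only 8 remains.
R9C6 = 3: row 9 has {1,2,4,5,6,7,8,9}; col 6 has {1,4,5,7,8}; box has {1,2,4,8,9} → only 3 remains.
R1C7 = 7: row 1 has {1,2,3,4,5,6,8,9}; col 7 has {1,2,3,4,5,6,9}; box has {1,2,3,4,5,6,8,9} → only 7 remains.
R4C3 = 5: row 4 has {1,2,7,8,9}; col 3 has {1,2,3,4,6,7,8,9}; box has {1,3,7,8,9} → only 5 remains.
R5C7 = 8: row 5 has {1,3,5,7}; col 7 has {1,2,3,4,5,6,7,9}; box has {1,2,3,5,9} → only 8 remains.
R7C6 = 6: row 7 has {1,2,4,5,8,9}; col 6 has {1,3,4,5,7,8}; box has {1,2,3,4,8,9} → only 6 remains.
R8C1 = 7: row 8 has {1,2,3,4,6,8,9}; col 1 has {1,5,8,9}; box has {1,2,4,5,6,8,9} → only 7 remains.
R8C4 = 5: row 8 has {1,2,3,4,6,7,8,9}; col 4 has {1,2,4,9}; box has {1,2,3,4,6,8,9} → only 5 remains.
R5C4 = 6: row 5 has {1,3,5,7,8}; col 4 has {1,2,4,5,9}; box has {1,4,5,7} → only 6 remains.
R5C8 = 4: row 5 has {1,3,5,6,7,8}; col 8 has {1,2,3,5,8,9}; box has {1,2,3,5,8,9} → only 4 remains.
R6C4 = 8: row 6 has {1,3,4,5,9}; col 4 has {1,2,4,5,6,9}; box has {1,4,5,6,7} → only 8 remains.
R6C6 = 2: row 6 has {1,3,4,5,8,9}; col 6 has {1,3,4,5,6,7,8}; box has {1,4,5,6,7,8} → only 2 remains.
R7C1 = 3: row 7 has {1,2,4,5,6,8,9}; col 1 has {1,5,7,8,9}; box has {1,2,4,5,6,7,8,9} → only 3 remains.
R7C4 = 7: row 7 has {1,2,3,4,5,6,8,9}; col 4 has {1,2,4,5,6,8,9}; box has {1,2,3,4,5,6,8,9} → only 7 remains.
R4C4 = 3: row 4 has {1,2,5,7,8,9}; col 4 has {1,2,4,5,6,7,8,9}; box has {1,2,4,5,6,7,8} → only 3 remains.
R4C8 = 6: row 4 has {1,2,3,5,7,8,9}; col 8 has {1,2,3,4,5,8,9}; box has {1,2,3,4,5,8,9} → only 6 remains.
R5C1 = 2: row 5 has {1,3,4,5,6,7,8}; col 1 has {1,3,5,7,8,9}; box has {1,3,5,7,8,9} → only 2 remains.
R5C6 = 9: row 5 has {1,2,3,4,5,6,7,8}; col 6 has {1,2,3,4,5,6,7,8}; box has {1,2,3,4,5,6,7,8} → only 9 remains.
R6C1 = 6: row 6 has {1,2,3,4,5,8,9}; col 1 has {1,2,3,5,7,8,9}; box has {1,2,3,5,7,8,9} → only 6 remains.
R6C8 = 7: row 6 has {1,2,3,4,5,6,8,9}; col 8 has {1,2,3,4,5,6,8,9}; box has {1,2,3,4,5,6,8,9} → only 7 remains.
R4C1 = 4: row 4 has {1,2,3,5,6,7,8,9}; col 1 has {1,2,3,5,6,7,8,9}; box has {1,2,3,5,6,7,8,9} → only 4 remains.

485317269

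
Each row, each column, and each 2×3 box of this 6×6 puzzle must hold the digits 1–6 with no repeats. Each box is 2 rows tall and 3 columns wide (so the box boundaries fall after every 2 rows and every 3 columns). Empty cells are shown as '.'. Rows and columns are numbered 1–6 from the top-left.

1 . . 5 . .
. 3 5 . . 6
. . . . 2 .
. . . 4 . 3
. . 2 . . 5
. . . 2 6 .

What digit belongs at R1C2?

4

R2C4 = 1: row 2 has {3,5,6}; col 4 has {2,4,5}; box has {5,6} → only 1 remains.
R2C5 = 4: row 2 has {1,3,5,6}; col 5 has {2,6}; box has {1,5,6} → only 4 remains.
R3C4 = 6: row 3 has {2}; col 4 has {1,2,4,5}; box has {2,3,4} → only 6 remains.
R3C6 = 1: row 3 has {2,6}; col 6 has {3,5,6}; box has {2,3,4,6} → only 1 remains.
R4C5 = 5: row 4 has {3,4}; col 5 has {2,4,6}; box has {1,2,3,4,6} → only 5 remains.
R5C4 = 3: row 5 has {2,5}; col 4 has {1,2,4,5,6}; box has {2,5,6} → only 3 remains.
R5C5 = 1: row 5 has {2,3,5}; col 5 has {2,4,5,6}; box has {2,3,5,6} → only 1 remains.
R6C6 = 4: row 6 has {2,6}; col 6 has {1,3,5,6}; box has {1,2,3,5,6} → only 4 remains.
R1C5 = 3: row 1 has {1,5}; col 5 has {1,2,4,5,6}; box has {1,4,5,6} → only 3 remains.
R1C6 = 2: row 1 has {1,3,5}; col 6 has {1,3,4,5,6}; box has {1,3,4,5,6} → only 2 remains.
R2C1 = 2: row 2 has {1,3,4,5,6}; col 1 has {1}; box has {1,3,5} → only 2 remains.
R4C1 = 6: row 4 has {3,4,5}; col 1 has {1,2}; box has {} → only 6 remains.
R4C3 = 1: row 4 has {3,4,5,6}; col 3 has {2,5}; box has {6} → only 1 remains.
R5C1 = 4: row 5 has {1,2,3,5}; col 1 has {1,2,6}; box has {2} → only 4 remains.
R5C2 = 6: row 5 has {1,2,3,4,5}; col 2 has {3}; box has {2,4} → only 6 remains.
R6C3 = 3: row 6 has {2,4,6}; col 3 has {1,2,5}; box has {2,4,6} → only 3 remains.
R1C2 = 4: row 1 has {1,2,3,5}; col 2 has {3,6}; box has {1,2,3,5} → only 4 remains.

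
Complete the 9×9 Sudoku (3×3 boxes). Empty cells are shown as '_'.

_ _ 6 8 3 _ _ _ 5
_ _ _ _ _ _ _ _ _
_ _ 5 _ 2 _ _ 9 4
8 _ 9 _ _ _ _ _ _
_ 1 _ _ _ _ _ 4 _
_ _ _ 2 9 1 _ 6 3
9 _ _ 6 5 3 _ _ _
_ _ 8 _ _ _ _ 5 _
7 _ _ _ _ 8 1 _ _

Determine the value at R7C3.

1

R9C5 = 4: row 9 has {1,7,8}; col 5 has {2,3,5,9}; box has {3,5,6,8} → only 4 remains.
R9C4 = 9: row 9 has {1,4,7,8}; col 4 has {2,6,8}; box has {3,4,5,6,8} → only 9 remains.
R6C7 = 8: in row 6, 8 can only go here (every other open cell in that row sees an 8).
R3C2 = 8: in row 3, 8 can only go here (every other open cell in that row sees an 8).
R5C5 = 8: in row 5, 8 can only go here (every other open cell in that row sees an 8).
R7C3 = 1: in row 7, 1 can only go here (every other open cell in that row sees a 1).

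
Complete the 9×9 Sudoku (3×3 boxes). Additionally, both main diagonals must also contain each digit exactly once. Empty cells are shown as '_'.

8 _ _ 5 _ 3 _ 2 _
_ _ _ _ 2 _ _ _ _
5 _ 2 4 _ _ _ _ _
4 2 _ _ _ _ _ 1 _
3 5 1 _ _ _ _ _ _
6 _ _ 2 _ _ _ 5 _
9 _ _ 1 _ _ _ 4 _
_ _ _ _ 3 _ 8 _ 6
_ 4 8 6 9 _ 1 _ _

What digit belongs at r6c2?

r8c4 = 7 (sole candidate).
r8c8 = 9 (sole candidate).
r9c1 = 7 (sole candidate).
r9c8 = 3 (sole candidate).
r9c9 = 5 (sole candidate).
r2c1 = 1 (sole candidate).
r4c4 = 3 (sole candidate).
r7c7 = 7 (sole candidate).
r7c9 = 2 (sole candidate).
r8c1 = 2 (sole candidate).
r8c2 = 1 (sole candidate).
r8c3 = 5 (sole candidate).
r8c6 = 4 (sole candidate).
r9c6 = 2 (sole candidate).
r2c2 = 6 (sole candidate).
r2c8 = 8 (sole candidate).
r5c5 = 4 (sole candidate).
r6c6 = 1 (sole candidate).
r7c2 = 3 (sole candidate).
r7c3 = 6 (sole candidate).
r1c9 = 9 (sole candidate).
r2c4 = 9 (sole candidate).
r2c6 = 7 (sole candidate).
r3c7 = 3 (sole candidate).
r4c6 = 5 (sole candidate).
r5c4 = 8 (sole candidate).
r5c9 = 7 (sole candidate).
r6c5 = 7 (sole candidate).
r7c6 = 8 (sole candidate).
r1c2 = 7 (sole candidate).
r1c3 = 4 (sole candidate).
r1c7 = 6 (sole candidate).
r2c3 = 3 (sole candidate).
r2c9 = 4 (sole candidate).
r3c2 = 9 (sole candidate).
r3c6 = 6 (sole candidate).
r3c8 = 7 (sole candidate).
r3c9 = 1 (sole candidate).
r4c5 = 6 (sole candidate).
r4c7 = 9 (sole candidate).
r4c9 = 8 (sole candidate).
r5c6 = 9 (sole candidate).
r5c7 = 2 (sole candidate).
r5c8 = 6 (sole candidate).
r6c2 = 8: row 6 has {1,2,5,6,7}; col 2 has {1,2,3,4,5,6,7,9}; box has {1,2,3,4,5,6} → only 8 remains.

8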